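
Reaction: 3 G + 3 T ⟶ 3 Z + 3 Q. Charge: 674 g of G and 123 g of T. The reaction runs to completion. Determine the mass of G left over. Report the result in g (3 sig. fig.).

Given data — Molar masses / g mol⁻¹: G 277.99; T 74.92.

n(G) = 674.0 / 277.99 = 2.425 mol
n(T) = 123.0 / 74.92 = 1.642 mol
n/ν → G: 0.8083, T: 0.5473; T is limiting.
G consumed = (3/3) × 1.642 = 1.642 mol
G remaining = 2.425 − 1.642 = 0.7830 mol
mass = 0.7830 × 277.99 = 217.7 g

218 g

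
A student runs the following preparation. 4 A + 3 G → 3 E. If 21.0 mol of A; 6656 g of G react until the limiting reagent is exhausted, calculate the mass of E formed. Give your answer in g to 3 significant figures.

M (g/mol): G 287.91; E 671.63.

n(A) = 21.00 mol
n(G) = 6656 / 287.91 = 23.12 mol
n/ν for A = 21.00/4 = 5.250
n/ν for G = 23.12/3 = 7.707
Smallest n/ν is A → limiting reagent.
n(E) = (3/4) × 21.00 = 15.75 mol
mass = 15.75 × 671.63 = 10580 g

10600 g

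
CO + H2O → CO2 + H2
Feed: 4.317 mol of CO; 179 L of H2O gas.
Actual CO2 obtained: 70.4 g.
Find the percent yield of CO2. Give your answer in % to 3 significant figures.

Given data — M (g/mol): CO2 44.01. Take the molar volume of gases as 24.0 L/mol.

n(CO) = 4.317 mol
n(H2O) = 179.0 / 24.0 = 7.458 mol
n/ν for CO = 4.317/1 = 4.317
n/ν for H2O = 7.458/1 = 7.458
Smallest n/ν is CO → limiting reagent.
theoretical n(CO2) = (1/1) × 4.317 = 4.317 mol → 190.0 g
% yield = 70.4 / 190.0 × 100 = 37.05 %

37.1 %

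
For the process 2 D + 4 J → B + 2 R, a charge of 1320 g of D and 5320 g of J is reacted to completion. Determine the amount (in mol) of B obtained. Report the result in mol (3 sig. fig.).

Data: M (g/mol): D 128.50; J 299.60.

n(D) = 1320 / 128.50 = 10.27 mol
n(J) = 5320 / 299.60 = 17.76 mol
n/ν for D = 10.27/2 = 5.135
n/ν for J = 17.76/4 = 4.440
Smallest n/ν is J → limiting reagent.
n(B) = (1/4) × 17.76 = 4.440 mol

4.44 mol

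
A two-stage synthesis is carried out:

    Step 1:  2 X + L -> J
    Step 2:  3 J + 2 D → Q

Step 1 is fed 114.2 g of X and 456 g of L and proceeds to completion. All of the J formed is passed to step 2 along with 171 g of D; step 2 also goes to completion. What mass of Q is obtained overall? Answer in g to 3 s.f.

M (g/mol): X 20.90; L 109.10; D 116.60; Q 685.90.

503 g

Step 1:
n(X) = 114.2 / 20.90 = 5.464 mol
n(L) = 456.0 / 109.10 = 4.180 mol
n/ν for X = 5.464/2 = 2.732
n/ν for L = 4.180/1 = 4.180
Smallest n/ν is X → limiting reagent.
n(J) produced = (1/2) × 5.464 = 2.732 mol
Step 2:
n(J) available = 2.732 mol
n(D) = 171.0 / 116.60 = 1.467 mol
n/ν for J = 2.732/3 = 0.9107
n/ν for D = 1.467/2 = 0.7335
Smallest n/ν is D → limiting reagent.
n(Q) = (1/2) × 1.467 = 0.7335 mol
mass = 0.7335 × 685.90 = 503.1 g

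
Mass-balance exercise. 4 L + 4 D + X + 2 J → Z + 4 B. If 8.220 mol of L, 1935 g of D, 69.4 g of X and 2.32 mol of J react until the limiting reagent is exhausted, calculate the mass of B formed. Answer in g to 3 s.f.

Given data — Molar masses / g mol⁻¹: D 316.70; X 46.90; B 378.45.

1760 g

n(L) = 8.220 mol
n(D) = 1935 / 316.70 = 6.110 mol
n(X) = 69.40 / 46.90 = 1.480 mol
n(J) = 2.320 mol
n/ν → L: 2.055, D: 1.528, X: 1.480, J: 1.160; J is limiting.
n(B) = (4/2) × 2.320 = 4.640 mol
mass = 4.640 × 378.45 = 1756 g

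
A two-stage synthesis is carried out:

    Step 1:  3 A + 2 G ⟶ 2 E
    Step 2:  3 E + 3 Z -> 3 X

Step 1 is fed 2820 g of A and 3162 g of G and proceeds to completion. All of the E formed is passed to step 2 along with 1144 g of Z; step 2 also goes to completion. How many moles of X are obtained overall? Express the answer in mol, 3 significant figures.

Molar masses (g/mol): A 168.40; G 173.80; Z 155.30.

7.37 mol

Step 1:
n(A) = 2820 / 168.40 = 16.75 mol
n(G) = 3162 / 173.80 = 18.19 mol
n/ν for A = 16.75/3 = 5.583
n/ν for G = 18.19/2 = 9.095
Smallest n/ν is A → limiting reagent.
n(E) produced = (2/3) × 16.75 = 11.17 mol
Step 2:
n(E) available = 11.17 mol
n(Z) = 1144 / 155.30 = 7.366 mol
n/ν for E = 11.17/3 = 3.723
n/ν for Z = 7.366/3 = 2.455
Smallest n/ν is Z → limiting reagent.
n(X) = (3/3) × 7.366 = 7.366 mol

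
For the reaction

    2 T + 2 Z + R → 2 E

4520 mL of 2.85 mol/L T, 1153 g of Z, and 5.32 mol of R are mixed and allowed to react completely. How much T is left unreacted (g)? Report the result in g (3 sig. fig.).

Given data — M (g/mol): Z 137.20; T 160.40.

n(T) = 2.85 × 4520/1000 = 12.88 mol
n(Z) = 1153 / 137.20 = 8.404 mol
n(R) = 5.320 mol
n/ν for T = 12.88/2 = 6.440
n/ν for Z = 8.404/2 = 4.202
n/ν for R = 5.320/1 = 5.320
Smallest n/ν is Z → limiting reagent.
T consumed = (2/2) × 8.404 = 8.404 mol
T remaining = 12.88 − 8.404 = 4.476 mol
mass = 4.476 × 160.40 = 718.0 g

718 g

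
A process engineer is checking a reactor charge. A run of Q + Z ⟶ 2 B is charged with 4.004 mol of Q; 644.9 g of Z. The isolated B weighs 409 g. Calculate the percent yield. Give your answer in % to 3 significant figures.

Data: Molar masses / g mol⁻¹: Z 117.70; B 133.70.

38.2 %

n(Q) = 4.004 mol
n(Z) = 644.9 / 117.70 = 5.479 mol
n/ν for Q = 4.004/1 = 4.004
n/ν for Z = 5.479/1 = 5.479
Smallest n/ν is Q → limiting reagent.
theoretical n(B) = (2/1) × 4.004 = 8.008 mol → 1071 g
% yield = 409 / 1071 × 100 = 38.19 %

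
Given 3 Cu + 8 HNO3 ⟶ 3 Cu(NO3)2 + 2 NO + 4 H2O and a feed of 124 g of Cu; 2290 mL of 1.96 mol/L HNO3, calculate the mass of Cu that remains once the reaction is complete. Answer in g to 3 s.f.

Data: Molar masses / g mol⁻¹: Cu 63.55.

n(Cu) = 124.0 / 63.55 = 1.951 mol
n(HNO3) = 1.96 × 2290/1000 = 4.488 mol
n/ν for Cu = 1.951/3 = 0.6503
n/ν for HNO3 = 4.488/8 = 0.5610
Smallest n/ν is HNO3 → limiting reagent.
Cu consumed = (3/8) × 4.488 = 1.683 mol
Cu remaining = 1.951 − 1.683 = 0.2680 mol
mass = 0.2680 × 63.55 = 17.03 g

17.0 g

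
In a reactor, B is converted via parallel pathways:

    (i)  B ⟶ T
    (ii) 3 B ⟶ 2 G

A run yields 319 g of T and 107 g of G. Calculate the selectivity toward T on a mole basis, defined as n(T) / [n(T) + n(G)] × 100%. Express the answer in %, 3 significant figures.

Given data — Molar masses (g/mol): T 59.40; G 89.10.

81.7 %

n(T) = 319 / 59.40 = 5.370 mol
n(G) = 107 / 89.10 = 1.201 mol
selectivity = 5.370/(5.370+1.201) × 100 = 81.72 %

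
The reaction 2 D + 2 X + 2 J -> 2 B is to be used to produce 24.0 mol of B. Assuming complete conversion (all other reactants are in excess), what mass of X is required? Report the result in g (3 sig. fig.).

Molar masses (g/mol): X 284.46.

6830 g

n(B) = 24.00 mol
n(X) = (2/2) × 24.00 = 24.00 mol
mass = 24.00 × 284.46 = 6827 g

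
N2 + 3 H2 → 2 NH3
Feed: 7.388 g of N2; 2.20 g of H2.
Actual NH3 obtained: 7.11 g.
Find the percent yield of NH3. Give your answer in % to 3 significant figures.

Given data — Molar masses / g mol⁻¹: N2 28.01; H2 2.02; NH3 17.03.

n(N2) = 7.388 / 28.01 = 0.2638 mol
n(H2) = 2.200 / 2.02 = 1.089 mol
n/ν for N2 = 0.2638/1 = 0.2638
n/ν for H2 = 1.089/3 = 0.3630
Smallest n/ν is N2 → limiting reagent.
theoretical n(NH3) = (2/1) × 0.2638 = 0.5276 mol → 8.985 g
% yield = 7.11 / 8.985 × 100 = 79.13 %

79.1 %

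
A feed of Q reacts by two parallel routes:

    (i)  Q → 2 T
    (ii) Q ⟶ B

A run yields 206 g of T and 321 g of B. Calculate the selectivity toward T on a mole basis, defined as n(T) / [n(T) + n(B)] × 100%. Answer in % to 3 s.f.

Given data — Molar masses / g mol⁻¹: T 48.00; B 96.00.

n(T) = 206 / 48.00 = 4.292 mol
n(B) = 321 / 96.00 = 3.344 mol
selectivity = 4.292/(4.292+3.344) × 100 = 56.21 %

56.2 %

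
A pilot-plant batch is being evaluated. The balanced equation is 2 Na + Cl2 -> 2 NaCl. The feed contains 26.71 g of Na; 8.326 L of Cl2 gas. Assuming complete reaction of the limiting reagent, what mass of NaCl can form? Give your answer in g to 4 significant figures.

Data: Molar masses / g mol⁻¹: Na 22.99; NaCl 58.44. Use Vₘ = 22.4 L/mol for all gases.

n(Na) = 26.71 / 22.99 = 1.162 mol
n(Cl2) = 8.326 / 22.4 = 0.3717 mol
n/ν → Na: 0.5810, Cl2: 0.3717; Cl2 is limiting.
n(NaCl) = (2/1) × 0.3717 = 0.7434 mol
mass = 0.7434 × 58.44 = 43.44 g

43.44 g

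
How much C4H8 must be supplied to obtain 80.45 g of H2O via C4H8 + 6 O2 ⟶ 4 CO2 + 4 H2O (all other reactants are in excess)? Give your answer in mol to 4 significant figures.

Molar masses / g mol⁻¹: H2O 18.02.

1.116 mol

n(H2O) = 80.45 / 18.02 = 4.464 mol
n(C4H8) = (1/4) × 4.464 = 1.116 mol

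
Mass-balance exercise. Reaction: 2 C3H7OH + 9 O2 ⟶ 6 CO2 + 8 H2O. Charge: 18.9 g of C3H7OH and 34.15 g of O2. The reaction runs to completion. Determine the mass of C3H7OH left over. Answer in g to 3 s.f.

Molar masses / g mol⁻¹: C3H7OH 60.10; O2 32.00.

4.65 g

n(C3H7OH) = 18.90 / 60.10 = 0.3145 mol
n(O2) = 34.15 / 32.00 = 1.067 mol
n/ν for C3H7OH = 0.3145/2 = 0.1573
n/ν for O2 = 1.067/9 = 0.1186
Smallest n/ν is O2 → limiting reagent.
C3H7OH consumed = (2/9) × 1.067 = 0.2371 mol
C3H7OH remaining = 0.3145 − 0.2371 = 0.07740 mol
mass = 0.07740 × 60.10 = 4.652 g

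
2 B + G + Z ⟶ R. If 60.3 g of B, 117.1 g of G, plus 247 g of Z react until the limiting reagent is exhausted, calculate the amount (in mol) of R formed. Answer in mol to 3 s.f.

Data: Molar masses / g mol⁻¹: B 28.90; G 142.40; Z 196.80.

0.822 mol

n(B) = 60.30 / 28.90 = 2.087 mol
n(G) = 117.1 / 142.40 = 0.8223 mol
n(Z) = 247.0 / 196.80 = 1.255 mol
n/ν → B: 1.044, G: 0.8223, Z: 1.255; G is limiting.
n(R) = (1/1) × 0.8223 = 0.8223 mol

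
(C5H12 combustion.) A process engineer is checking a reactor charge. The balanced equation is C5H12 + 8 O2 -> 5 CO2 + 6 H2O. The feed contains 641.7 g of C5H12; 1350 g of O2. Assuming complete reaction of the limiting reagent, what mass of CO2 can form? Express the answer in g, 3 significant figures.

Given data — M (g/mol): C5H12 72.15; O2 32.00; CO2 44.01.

n(C5H12) = 641.7 / 72.15 = 8.894 mol
n(O2) = 1350 / 32.00 = 42.19 mol
n/ν → C5H12: 8.894, O2: 5.274; O2 is limiting.
n(CO2) = (5/8) × 42.19 = 26.37 mol
mass = 26.37 × 44.01 = 1161 g

1160 g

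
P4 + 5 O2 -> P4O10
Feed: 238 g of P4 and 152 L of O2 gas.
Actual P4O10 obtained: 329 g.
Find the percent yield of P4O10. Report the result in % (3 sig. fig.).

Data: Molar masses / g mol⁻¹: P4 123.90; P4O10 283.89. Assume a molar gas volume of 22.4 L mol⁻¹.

85.4 %

n(P4) = 238.0 / 123.90 = 1.921 mol
n(O2) = 152.0 / 22.4 = 6.786 mol
n/ν → P4: 1.921, O2: 1.357; O2 is limiting.
theoretical n(P4O10) = (1/5) × 6.786 = 1.357 mol → 385.2 g
% yield = 329 / 385.2 × 100 = 85.41 %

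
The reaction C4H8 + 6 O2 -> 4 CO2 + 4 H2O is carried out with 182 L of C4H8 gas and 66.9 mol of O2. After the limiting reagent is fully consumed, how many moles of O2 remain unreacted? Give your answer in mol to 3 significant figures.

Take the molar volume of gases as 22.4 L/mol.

18.2 mol

n(C4H8) = 182.0 / 22.4 = 8.125 mol
n(O2) = 66.90 mol
n/ν for C4H8 = 8.125/1 = 8.125
n/ν for O2 = 66.90/6 = 11.15
Smallest n/ν is C4H8 → limiting reagent.
O2 consumed = (6/1) × 8.125 = 48.75 mol
O2 remaining = 66.90 − 48.75 = 18.15 mol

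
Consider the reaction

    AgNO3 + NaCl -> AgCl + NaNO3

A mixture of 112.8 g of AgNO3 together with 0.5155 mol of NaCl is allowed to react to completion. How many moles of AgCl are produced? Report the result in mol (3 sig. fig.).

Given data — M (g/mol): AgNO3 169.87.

0.516 mol

n(AgNO3) = 112.8 / 169.87 = 0.6640 mol
n(NaCl) = 0.5155 mol
n/ν for AgNO3 = 0.6640/1 = 0.6640
n/ν for NaCl = 0.5155/1 = 0.5155
Smallest n/ν is NaCl → limiting reagent.
n(AgCl) = (1/1) × 0.5155 = 0.5155 mol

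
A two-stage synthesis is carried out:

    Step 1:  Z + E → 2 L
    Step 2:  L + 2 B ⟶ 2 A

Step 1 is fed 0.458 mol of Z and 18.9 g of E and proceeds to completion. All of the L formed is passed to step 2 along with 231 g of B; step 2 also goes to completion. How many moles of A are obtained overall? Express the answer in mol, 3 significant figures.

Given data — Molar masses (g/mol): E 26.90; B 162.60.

Step 1:
n(Z) = 0.4580 mol
n(E) = 18.90 / 26.90 = 0.7026 mol
n/ν for Z = 0.4580/1 = 0.4580
n/ν for E = 0.7026/1 = 0.7026
Smallest n/ν is Z → limiting reagent.
n(L) produced = (2/1) × 0.4580 = 0.9160 mol
Step 2:
n(L) available = 0.9160 mol
n(B) = 231.0 / 162.60 = 1.421 mol
n/ν for L = 0.9160/1 = 0.9160
n/ν for B = 1.421/2 = 0.7105
Smallest n/ν is B → limiting reagent.
n(A) = (2/2) × 1.421 = 1.421 mol

1.42 mol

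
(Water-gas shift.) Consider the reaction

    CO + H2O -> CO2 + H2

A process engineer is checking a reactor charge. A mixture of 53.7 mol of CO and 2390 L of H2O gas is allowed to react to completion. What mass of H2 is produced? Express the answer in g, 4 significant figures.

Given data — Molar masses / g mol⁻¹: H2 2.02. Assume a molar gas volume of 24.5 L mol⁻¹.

n(CO) = 53.70 mol
n(H2O) = 2390 / 24.5 = 97.55 mol
n/ν for CO = 53.70/1 = 53.70
n/ν for H2O = 97.55/1 = 97.55
Smallest n/ν is CO → limiting reagent.
n(H2) = (1/1) × 53.70 = 53.70 mol
mass = 53.70 × 2.02 = 108.5 g

108.5 g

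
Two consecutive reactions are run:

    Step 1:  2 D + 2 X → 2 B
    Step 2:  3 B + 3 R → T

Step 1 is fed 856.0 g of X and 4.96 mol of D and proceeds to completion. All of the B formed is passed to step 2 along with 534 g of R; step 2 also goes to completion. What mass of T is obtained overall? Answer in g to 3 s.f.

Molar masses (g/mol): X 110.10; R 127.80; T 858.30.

Step 1:
n(X) = 856.0 / 110.10 = 7.775 mol
n(D) = 4.960 mol
n/ν for X = 7.775/2 = 3.888
n/ν for D = 4.960/2 = 2.480
Smallest n/ν is D → limiting reagent.
n(B) produced = (2/2) × 4.960 = 4.960 mol
Step 2:
n(B) available = 4.960 mol
n(R) = 534.0 / 127.80 = 4.178 mol
n/ν for B = 4.960/3 = 1.653
n/ν for R = 4.178/3 = 1.393
Smallest n/ν is R → limiting reagent.
n(T) = (1/3) × 4.178 = 1.393 mol
mass = 1.393 × 858.30 = 1196 g

1200 g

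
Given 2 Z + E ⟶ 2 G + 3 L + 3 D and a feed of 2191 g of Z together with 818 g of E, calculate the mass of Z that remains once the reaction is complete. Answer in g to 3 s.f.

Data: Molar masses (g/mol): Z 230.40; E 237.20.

n(Z) = 2191 / 230.40 = 9.510 mol
n(E) = 818.0 / 237.20 = 3.449 mol
n/ν for Z = 9.510/2 = 4.755
n/ν for E = 3.449/1 = 3.449
Smallest n/ν is E → limiting reagent.
Z consumed = (2/1) × 3.449 = 6.898 mol
Z remaining = 9.510 − 6.898 = 2.612 mol
mass = 2.612 × 230.40 = 601.8 g

602 g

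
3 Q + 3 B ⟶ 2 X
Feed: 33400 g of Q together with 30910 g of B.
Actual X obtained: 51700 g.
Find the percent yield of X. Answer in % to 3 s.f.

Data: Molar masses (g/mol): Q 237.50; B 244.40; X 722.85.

n(Q) = 33400 / 237.50 = 140.6 mol
n(B) = 30910 / 244.40 = 126.5 mol
n/ν for Q = 140.6/3 = 46.87
n/ν for B = 126.5/3 = 42.17
Smallest n/ν is B → limiting reagent.
theoretical n(X) = (2/3) × 126.5 = 84.33 mol → 60960 g
% yield = 51700 / 60960 × 100 = 84.81 %

84.8 %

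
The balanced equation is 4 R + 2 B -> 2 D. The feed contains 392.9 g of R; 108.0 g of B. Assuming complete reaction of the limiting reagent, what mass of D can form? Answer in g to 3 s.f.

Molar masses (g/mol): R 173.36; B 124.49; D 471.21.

n(R) = 392.9 / 173.36 = 2.266 mol
n(B) = 108.0 / 124.49 = 0.8675 mol
n/ν for R = 2.266/4 = 0.5665
n/ν for B = 0.8675/2 = 0.4338
Smallest n/ν is B → limiting reagent.
n(D) = (2/2) × 0.8675 = 0.8675 mol
mass = 0.8675 × 471.21 = 408.8 g

409 g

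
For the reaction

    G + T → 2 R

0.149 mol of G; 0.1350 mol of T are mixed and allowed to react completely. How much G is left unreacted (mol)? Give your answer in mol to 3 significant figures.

n(G) = 0.1490 mol
n(T) = 0.1350 mol
n/ν for G = 0.1490/1 = 0.1490
n/ν for T = 0.1350/1 = 0.1350
Smallest n/ν is T → limiting reagent.
G consumed = (1/1) × 0.1350 = 0.1350 mol
G remaining = 0.1490 − 0.1350 = 0.01400 mol

0.0140 mol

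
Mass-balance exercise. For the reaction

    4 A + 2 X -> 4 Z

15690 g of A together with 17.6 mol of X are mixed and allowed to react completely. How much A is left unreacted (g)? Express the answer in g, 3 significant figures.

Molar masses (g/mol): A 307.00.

4880 g

n(A) = 15690 / 307.00 = 51.11 mol
n(X) = 17.60 mol
n/ν → A: 12.78, X: 8.800; X is limiting.
A consumed = (4/2) × 17.60 = 35.20 mol
A remaining = 51.11 − 35.20 = 15.91 mol
mass = 15.91 × 307.00 = 4884 g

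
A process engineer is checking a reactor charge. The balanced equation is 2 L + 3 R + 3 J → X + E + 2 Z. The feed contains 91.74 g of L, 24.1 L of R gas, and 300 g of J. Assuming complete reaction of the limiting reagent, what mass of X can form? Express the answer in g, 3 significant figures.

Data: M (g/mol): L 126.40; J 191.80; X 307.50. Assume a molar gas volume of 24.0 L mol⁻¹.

103 g

n(L) = 91.74 / 126.40 = 0.7258 mol
n(R) = 24.10 / 24.0 = 1.004 mol
n(J) = 300.0 / 191.80 = 1.564 mol
n/ν for L = 0.7258/2 = 0.3629
n/ν for R = 1.004/3 = 0.3347
n/ν for J = 1.564/3 = 0.5213
Smallest n/ν is R → limiting reagent.
n(X) = (1/3) × 1.004 = 0.3347 mol
mass = 0.3347 × 307.50 = 102.9 g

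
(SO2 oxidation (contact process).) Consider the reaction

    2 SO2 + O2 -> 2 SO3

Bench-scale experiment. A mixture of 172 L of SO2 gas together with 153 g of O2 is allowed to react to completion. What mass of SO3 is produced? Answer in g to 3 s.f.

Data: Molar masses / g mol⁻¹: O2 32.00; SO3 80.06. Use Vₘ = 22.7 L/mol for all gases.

n(SO2) = 172.0 / 22.7 = 7.577 mol
n(O2) = 153.0 / 32.00 = 4.781 mol
n/ν for SO2 = 7.577/2 = 3.789
n/ν for O2 = 4.781/1 = 4.781
Smallest n/ν is SO2 → limiting reagent.
n(SO3) = (2/2) × 7.577 = 7.577 mol
mass = 7.577 × 80.06 = 606.6 g

607 g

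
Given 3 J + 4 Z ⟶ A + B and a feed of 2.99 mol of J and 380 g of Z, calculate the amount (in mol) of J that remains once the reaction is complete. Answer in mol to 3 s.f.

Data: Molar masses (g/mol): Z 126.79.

n(J) = 2.990 mol
n(Z) = 380.0 / 126.79 = 2.997 mol
n/ν → J: 0.9967, Z: 0.7493; Z is limiting.
J consumed = (3/4) × 2.997 = 2.248 mol
J remaining = 2.990 − 2.248 = 0.7420 mol

0.742 mol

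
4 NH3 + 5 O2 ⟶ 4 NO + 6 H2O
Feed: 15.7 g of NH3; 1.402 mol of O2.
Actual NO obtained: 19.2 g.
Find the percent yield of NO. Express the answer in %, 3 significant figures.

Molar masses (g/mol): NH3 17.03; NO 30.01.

69.4 %

n(NH3) = 15.70 / 17.03 = 0.9219 mol
n(O2) = 1.402 mol
n/ν for NH3 = 0.9219/4 = 0.2305
n/ν for O2 = 1.402/5 = 0.2804
Smallest n/ν is NH3 → limiting reagent.
theoretical n(NO) = (4/4) × 0.9219 = 0.9219 mol → 27.67 g
% yield = 19.2 / 27.67 × 100 = 69.39 %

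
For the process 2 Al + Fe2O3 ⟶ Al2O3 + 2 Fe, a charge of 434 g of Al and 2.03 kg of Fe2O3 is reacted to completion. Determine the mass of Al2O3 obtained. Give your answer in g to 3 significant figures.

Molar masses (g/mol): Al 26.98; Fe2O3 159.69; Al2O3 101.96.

n(Al) = 434.0 / 26.98 = 16.09 mol
n(Fe2O3) = 2.030×1000 / 159.69 = 12.71 mol
n/ν for Al = 16.09/2 = 8.045
n/ν for Fe2O3 = 12.71/1 = 12.71
Smallest n/ν is Al → limiting reagent.
n(Al2O3) = (1/2) × 16.09 = 8.045 mol
mass = 8.045 × 101.96 = 820.3 g

820 g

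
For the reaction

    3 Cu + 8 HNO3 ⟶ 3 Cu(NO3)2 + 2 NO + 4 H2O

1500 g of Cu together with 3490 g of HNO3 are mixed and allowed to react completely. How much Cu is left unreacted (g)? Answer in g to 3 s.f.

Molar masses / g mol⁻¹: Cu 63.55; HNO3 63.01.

180 g

n(Cu) = 1500 / 63.55 = 23.60 mol
n(HNO3) = 3490 / 63.01 = 55.39 mol
n/ν for Cu = 23.60/3 = 7.867
n/ν for HNO3 = 55.39/8 = 6.924
Smallest n/ν is HNO3 → limiting reagent.
Cu consumed = (3/8) × 55.39 = 20.77 mol
Cu remaining = 23.60 − 20.77 = 2.830 mol
mass = 2.830 × 63.55 = 179.8 g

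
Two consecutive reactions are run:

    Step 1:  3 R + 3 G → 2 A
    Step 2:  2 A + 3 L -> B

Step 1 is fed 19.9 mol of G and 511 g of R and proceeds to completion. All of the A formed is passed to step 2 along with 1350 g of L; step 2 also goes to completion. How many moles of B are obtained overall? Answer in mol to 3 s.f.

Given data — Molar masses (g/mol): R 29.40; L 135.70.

Step 1:
n(G) = 19.90 mol
n(R) = 511.0 / 29.40 = 17.38 mol
n/ν → G: 6.633, R: 5.793; R is limiting.
n(A) produced = (2/3) × 17.38 = 11.59 mol
Step 2:
n(A) available = 11.59 mol
n(L) = 1350 / 135.70 = 9.948 mol
n/ν → A: 5.795, L: 3.316; L is limiting.
n(B) = (1/3) × 9.948 = 3.316 mol

3.32 mol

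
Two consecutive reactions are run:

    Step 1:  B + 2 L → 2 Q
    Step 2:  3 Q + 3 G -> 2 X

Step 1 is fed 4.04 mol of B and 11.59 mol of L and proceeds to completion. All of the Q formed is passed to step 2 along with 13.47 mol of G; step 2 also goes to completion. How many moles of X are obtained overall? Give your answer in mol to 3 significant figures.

5.39 mol

Step 1:
n(B) = 4.040 mol
n(L) = 11.59 mol
n/ν → B: 4.040, L: 5.795; B is limiting.
n(Q) produced = (2/1) × 4.040 = 8.080 mol
Step 2:
n(Q) available = 8.080 mol
n(G) = 13.47 mol
n/ν → Q: 2.693, G: 4.490; Q is limiting.
n(X) = (2/3) × 8.080 = 5.387 mol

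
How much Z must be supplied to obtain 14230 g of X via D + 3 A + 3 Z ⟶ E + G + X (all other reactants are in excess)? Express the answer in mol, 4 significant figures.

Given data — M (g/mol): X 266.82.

n(X) = 14230 / 266.82 = 53.33 mol
n(Z) = (3/1) × 53.33 = 160.0 mol

160.0 mol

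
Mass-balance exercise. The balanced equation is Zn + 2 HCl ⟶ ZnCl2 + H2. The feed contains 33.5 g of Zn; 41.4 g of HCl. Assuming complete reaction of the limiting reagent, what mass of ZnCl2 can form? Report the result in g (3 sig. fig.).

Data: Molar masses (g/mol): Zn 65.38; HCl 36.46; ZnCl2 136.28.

n(Zn) = 33.50 / 65.38 = 0.5124 mol
n(HCl) = 41.40 / 36.46 = 1.135 mol
n/ν → Zn: 0.5124, HCl: 0.5675; Zn is limiting.
n(ZnCl2) = (1/1) × 0.5124 = 0.5124 mol
mass = 0.5124 × 136.28 = 69.83 g

69.8 g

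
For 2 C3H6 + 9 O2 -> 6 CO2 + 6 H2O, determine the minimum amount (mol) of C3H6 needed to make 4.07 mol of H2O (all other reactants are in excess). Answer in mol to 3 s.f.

1.36 mol

n(H2O) = 4.070 mol
n(C3H6) = (2/6) × 4.070 = 1.357 mol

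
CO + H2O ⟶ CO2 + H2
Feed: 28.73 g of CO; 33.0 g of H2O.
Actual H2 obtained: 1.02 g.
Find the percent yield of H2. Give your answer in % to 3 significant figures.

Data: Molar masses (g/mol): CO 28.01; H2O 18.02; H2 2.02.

49.2 %

n(CO) = 28.73 / 28.01 = 1.026 mol
n(H2O) = 33.00 / 18.02 = 1.831 mol
n/ν for CO = 1.026/1 = 1.026
n/ν for H2O = 1.831/1 = 1.831
Smallest n/ν is CO → limiting reagent.
theoretical n(H2) = (1/1) × 1.026 = 1.026 mol → 2.073 g
% yield = 1.02 / 2.073 × 100 = 49.20 %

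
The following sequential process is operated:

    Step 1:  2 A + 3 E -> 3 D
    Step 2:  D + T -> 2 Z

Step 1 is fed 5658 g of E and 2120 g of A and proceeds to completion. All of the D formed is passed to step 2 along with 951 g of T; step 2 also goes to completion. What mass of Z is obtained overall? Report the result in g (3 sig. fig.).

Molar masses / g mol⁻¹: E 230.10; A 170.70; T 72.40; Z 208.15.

Step 1:
n(E) = 5658 / 230.10 = 24.59 mol
n(A) = 2120 / 170.70 = 12.42 mol
n/ν for E = 24.59/3 = 8.197
n/ν for A = 12.42/2 = 6.210
Smallest n/ν is A → limiting reagent.
n(D) produced = (3/2) × 12.42 = 18.63 mol
Step 2:
n(D) available = 18.63 mol
n(T) = 951.0 / 72.40 = 13.14 mol
n/ν for D = 18.63/1 = 18.63
n/ν for T = 13.14/1 = 13.14
Smallest n/ν is T → limiting reagent.
n(Z) = (2/1) × 13.14 = 26.28 mol
mass = 26.28 × 208.15 = 5470 g

5470 g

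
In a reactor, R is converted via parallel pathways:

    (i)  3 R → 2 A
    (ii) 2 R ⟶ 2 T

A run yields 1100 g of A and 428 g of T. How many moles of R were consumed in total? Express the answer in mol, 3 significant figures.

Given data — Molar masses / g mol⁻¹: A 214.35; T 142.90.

n(A) = 1100 / 214.35 = 5.132 mol
n(T) = 428 / 142.90 = 2.995 mol
n(R) via (i) = (3/2)×5.132 = 7.698 mol
n(R) via (ii) = (2/2)×2.995 = 2.995 mol
total n(R) = 7.698 + 2.995 = 10.69 mol

10.7 mol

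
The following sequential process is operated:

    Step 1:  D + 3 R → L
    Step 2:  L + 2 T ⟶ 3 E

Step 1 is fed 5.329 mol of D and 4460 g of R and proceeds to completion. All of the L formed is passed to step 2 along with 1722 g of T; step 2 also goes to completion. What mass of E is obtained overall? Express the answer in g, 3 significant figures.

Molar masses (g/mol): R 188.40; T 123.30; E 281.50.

Step 1:
n(D) = 5.329 mol
n(R) = 4460 / 188.40 = 23.67 mol
n/ν for D = 5.329/1 = 5.329
n/ν for R = 23.67/3 = 7.890
Smallest n/ν is D → limiting reagent.
n(L) produced = (1/1) × 5.329 = 5.329 mol
Step 2:
n(L) available = 5.329 mol
n(T) = 1722 / 123.30 = 13.97 mol
n/ν for L = 5.329/1 = 5.329
n/ν for T = 13.97/2 = 6.985
Smallest n/ν is L → limiting reagent.
n(E) = (3/1) × 5.329 = 15.99 mol
mass = 15.99 × 281.50 = 4501 g

4500 g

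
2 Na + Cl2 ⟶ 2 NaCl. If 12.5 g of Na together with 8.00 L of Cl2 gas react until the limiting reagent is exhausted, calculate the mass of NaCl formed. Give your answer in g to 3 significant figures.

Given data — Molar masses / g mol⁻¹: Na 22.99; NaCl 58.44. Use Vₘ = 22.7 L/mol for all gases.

n(Na) = 12.50 / 22.99 = 0.5437 mol
n(Cl2) = 8.000 / 22.7 = 0.3524 mol
n/ν for Na = 0.5437/2 = 0.2719
n/ν for Cl2 = 0.3524/1 = 0.3524
Smallest n/ν is Na → limiting reagent.
n(NaCl) = (2/2) × 0.5437 = 0.5437 mol
mass = 0.5437 × 58.44 = 31.77 g

31.8 g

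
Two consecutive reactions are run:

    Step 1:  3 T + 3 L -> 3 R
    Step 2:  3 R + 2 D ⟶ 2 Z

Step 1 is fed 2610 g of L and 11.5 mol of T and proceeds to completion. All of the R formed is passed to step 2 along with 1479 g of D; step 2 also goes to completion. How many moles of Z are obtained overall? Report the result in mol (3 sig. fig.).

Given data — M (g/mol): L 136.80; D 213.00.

Step 1:
n(L) = 2610 / 136.80 = 19.08 mol
n(T) = 11.50 mol
n/ν for L = 19.08/3 = 6.360
n/ν for T = 11.50/3 = 3.833
Smallest n/ν is T → limiting reagent.
n(R) produced = (3/3) × 11.50 = 11.50 mol
Step 2:
n(R) available = 11.50 mol
n(D) = 1479 / 213.00 = 6.944 mol
n/ν for R = 11.50/3 = 3.833
n/ν for D = 6.944/2 = 3.472
Smallest n/ν is D → limiting reagent.
n(Z) = (2/2) × 6.944 = 6.944 mol

6.94 mol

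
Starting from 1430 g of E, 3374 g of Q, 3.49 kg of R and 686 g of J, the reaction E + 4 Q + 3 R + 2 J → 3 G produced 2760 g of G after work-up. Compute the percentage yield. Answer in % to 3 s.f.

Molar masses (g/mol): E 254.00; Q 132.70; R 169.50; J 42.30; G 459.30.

35.6 %

n(E) = 1430 / 254.00 = 5.630 mol
n(Q) = 3374 / 132.70 = 25.43 mol
n(R) = 3.490×1000 / 169.50 = 20.59 mol
n(J) = 686.0 / 42.30 = 16.22 mol
n/ν → E: 5.630, Q: 6.358, R: 6.863, J: 8.110; E is limiting.
theoretical n(G) = (3/1) × 5.630 = 16.89 mol → 7758 g
% yield = 2760 / 7758 × 100 = 35.58 %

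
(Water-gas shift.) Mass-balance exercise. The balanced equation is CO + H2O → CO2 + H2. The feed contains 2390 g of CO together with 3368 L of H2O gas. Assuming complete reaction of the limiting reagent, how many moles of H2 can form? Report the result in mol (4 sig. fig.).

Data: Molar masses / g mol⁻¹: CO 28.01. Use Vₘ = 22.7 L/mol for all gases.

85.33 mol

n(CO) = 2390 / 28.01 = 85.33 mol
n(H2O) = 3368 / 22.7 = 148.4 mol
n/ν for CO = 85.33/1 = 85.33
n/ν for H2O = 148.4/1 = 148.4
Smallest n/ν is CO → limiting reagent.
n(H2) = (1/1) × 85.33 = 85.33 mol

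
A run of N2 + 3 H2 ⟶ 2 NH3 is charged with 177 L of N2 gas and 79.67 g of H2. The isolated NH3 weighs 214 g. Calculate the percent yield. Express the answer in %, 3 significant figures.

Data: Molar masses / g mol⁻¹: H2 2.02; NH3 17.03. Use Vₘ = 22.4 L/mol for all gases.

79.5 %

n(N2) = 177.0 / 22.4 = 7.902 mol
n(H2) = 79.67 / 2.02 = 39.44 mol
n/ν for N2 = 7.902/1 = 7.902
n/ν for H2 = 39.44/3 = 13.15
Smallest n/ν is N2 → limiting reagent.
theoretical n(NH3) = (2/1) × 7.902 = 15.80 mol → 269.1 g
% yield = 214 / 269.1 × 100 = 79.52 %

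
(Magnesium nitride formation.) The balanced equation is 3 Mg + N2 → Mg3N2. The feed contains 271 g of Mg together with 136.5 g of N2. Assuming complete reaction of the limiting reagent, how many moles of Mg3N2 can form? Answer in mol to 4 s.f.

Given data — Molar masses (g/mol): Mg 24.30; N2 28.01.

n(Mg) = 271.0 / 24.30 = 11.15 mol
n(N2) = 136.5 / 28.01 = 4.873 mol
n/ν → Mg: 3.717, N2: 4.873; Mg is limiting.
n(Mg3N2) = (1/3) × 11.15 = 3.717 mol

3.717 mol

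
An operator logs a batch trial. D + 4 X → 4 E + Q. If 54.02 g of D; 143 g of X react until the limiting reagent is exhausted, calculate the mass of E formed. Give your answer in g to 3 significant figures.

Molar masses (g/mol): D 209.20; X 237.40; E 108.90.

65.6 g

n(D) = 54.02 / 209.20 = 0.2582 mol
n(X) = 143.0 / 237.40 = 0.6024 mol
n/ν for D = 0.2582/1 = 0.2582
n/ν for X = 0.6024/4 = 0.1506
Smallest n/ν is X → limiting reagent.
n(E) = (4/4) × 0.6024 = 0.6024 mol
mass = 0.6024 × 108.90 = 65.60 g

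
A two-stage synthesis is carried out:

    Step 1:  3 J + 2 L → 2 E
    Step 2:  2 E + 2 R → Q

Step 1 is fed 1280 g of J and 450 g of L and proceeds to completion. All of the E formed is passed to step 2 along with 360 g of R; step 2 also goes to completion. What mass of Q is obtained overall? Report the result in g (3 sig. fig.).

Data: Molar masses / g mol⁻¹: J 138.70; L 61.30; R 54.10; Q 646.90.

Step 1:
n(J) = 1280 / 138.70 = 9.229 mol
n(L) = 450.0 / 61.30 = 7.341 mol
n/ν for J = 9.229/3 = 3.076
n/ν for L = 7.341/2 = 3.671
Smallest n/ν is J → limiting reagent.
n(E) produced = (2/3) × 9.229 = 6.153 mol
Step 2:
n(E) available = 6.153 mol
n(R) = 360.0 / 54.10 = 6.654 mol
n/ν for E = 6.153/2 = 3.077
n/ν for R = 6.654/2 = 3.327
Smallest n/ν is E → limiting reagent.
n(Q) = (1/2) × 6.153 = 3.077 mol
mass = 3.077 × 646.90 = 1991 g

1990 g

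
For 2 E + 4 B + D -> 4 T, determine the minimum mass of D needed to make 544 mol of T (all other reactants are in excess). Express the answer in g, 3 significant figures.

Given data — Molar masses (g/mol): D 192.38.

n(T) = 544.0 mol
n(D) = (1/4) × 544.0 = 136.0 mol
mass = 136.0 × 192.38 = 26160 g

26200 g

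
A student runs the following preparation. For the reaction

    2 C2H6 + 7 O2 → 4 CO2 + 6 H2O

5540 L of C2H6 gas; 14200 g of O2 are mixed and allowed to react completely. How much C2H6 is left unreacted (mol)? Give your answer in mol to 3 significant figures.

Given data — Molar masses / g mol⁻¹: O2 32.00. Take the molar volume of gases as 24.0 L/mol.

n(C2H6) = 5540 / 24.0 = 230.8 mol
n(O2) = 14200 / 32.00 = 443.8 mol
n/ν → C2H6: 115.4, O2: 63.40; O2 is limiting.
C2H6 consumed = (2/7) × 443.8 = 126.8 mol
C2H6 remaining = 230.8 − 126.8 = 104.0 mol

104 mol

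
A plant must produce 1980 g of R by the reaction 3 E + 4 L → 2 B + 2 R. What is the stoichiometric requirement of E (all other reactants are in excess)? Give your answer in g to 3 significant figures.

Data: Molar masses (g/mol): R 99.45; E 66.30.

1980 g

n(R) = 1980 / 99.45 = 19.91 mol
n(E) = (3/2) × 19.91 = 29.87 mol
mass = 29.87 × 66.30 = 1980 g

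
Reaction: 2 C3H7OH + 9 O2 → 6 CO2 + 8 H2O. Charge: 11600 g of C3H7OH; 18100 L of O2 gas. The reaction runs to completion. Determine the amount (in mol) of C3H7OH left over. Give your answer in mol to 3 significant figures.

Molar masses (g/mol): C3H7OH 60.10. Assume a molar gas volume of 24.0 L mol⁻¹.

25.4 mol

n(C3H7OH) = 11600 / 60.10 = 193.0 mol
n(O2) = 18100 / 24.0 = 754.2 mol
n/ν → C3H7OH: 96.50, O2: 83.80; O2 is limiting.
C3H7OH consumed = (2/9) × 754.2 = 167.6 mol
C3H7OH remaining = 193.0 − 167.6 = 25.40 mol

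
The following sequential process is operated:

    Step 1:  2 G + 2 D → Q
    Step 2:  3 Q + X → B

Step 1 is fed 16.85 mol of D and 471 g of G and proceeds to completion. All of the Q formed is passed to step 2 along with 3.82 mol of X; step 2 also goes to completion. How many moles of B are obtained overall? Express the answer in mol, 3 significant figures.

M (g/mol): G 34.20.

Step 1:
n(D) = 16.85 mol
n(G) = 471.0 / 34.20 = 13.77 mol
n/ν → D: 8.425, G: 6.885; G is limiting.
n(Q) produced = (1/2) × 13.77 = 6.885 mol
Step 2:
n(Q) available = 6.885 mol
n(X) = 3.820 mol
n/ν → Q: 2.295, X: 3.820; Q is limiting.
n(B) = (1/3) × 6.885 = 2.295 mol

2.30 mol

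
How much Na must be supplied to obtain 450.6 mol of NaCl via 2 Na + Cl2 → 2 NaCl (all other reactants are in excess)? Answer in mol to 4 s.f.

n(NaCl) = 450.6 mol
n(Na) = (2/2) × 450.6 = 450.6 mol

450.6 mol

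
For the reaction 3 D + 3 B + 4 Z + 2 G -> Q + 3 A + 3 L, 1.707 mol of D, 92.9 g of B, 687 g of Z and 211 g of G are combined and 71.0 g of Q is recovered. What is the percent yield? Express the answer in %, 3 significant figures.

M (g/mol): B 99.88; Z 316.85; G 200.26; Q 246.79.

92.8 %

n(D) = 1.707 mol
n(B) = 92.90 / 99.88 = 0.9301 mol
n(Z) = 687.0 / 316.85 = 2.168 mol
n(G) = 211.0 / 200.26 = 1.054 mol
n/ν for D = 1.707/3 = 0.5690
n/ν for B = 0.9301/3 = 0.3100
n/ν for Z = 2.168/4 = 0.5420
n/ν for G = 1.054/2 = 0.5270
Smallest n/ν is B → limiting reagent.
theoretical n(Q) = (1/3) × 0.9301 = 0.3100 mol → 76.50 g
% yield = 71.0 / 76.50 × 100 = 92.81 %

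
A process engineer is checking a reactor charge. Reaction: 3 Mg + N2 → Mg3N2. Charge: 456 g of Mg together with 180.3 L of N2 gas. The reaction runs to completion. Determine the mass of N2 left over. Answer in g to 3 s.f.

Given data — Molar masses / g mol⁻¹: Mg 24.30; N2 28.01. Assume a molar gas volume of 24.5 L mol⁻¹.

n(Mg) = 456.0 / 24.30 = 18.77 mol
n(N2) = 180.3 / 24.5 = 7.359 mol
n/ν for Mg = 18.77/3 = 6.257
n/ν for N2 = 7.359/1 = 7.359
Smallest n/ν is Mg → limiting reagent.
N2 consumed = (1/3) × 18.77 = 6.257 mol
N2 remaining = 7.359 − 6.257 = 1.102 mol
mass = 1.102 × 28.01 = 30.87 g

30.9 g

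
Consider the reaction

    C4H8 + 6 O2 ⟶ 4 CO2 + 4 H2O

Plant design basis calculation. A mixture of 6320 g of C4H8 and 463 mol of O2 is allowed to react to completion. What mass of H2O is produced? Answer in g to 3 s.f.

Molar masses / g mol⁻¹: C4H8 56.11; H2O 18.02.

5560 g

n(C4H8) = 6320 / 56.11 = 112.6 mol
n(O2) = 463.0 mol
n/ν → C4H8: 112.6, O2: 77.17; O2 is limiting.
n(H2O) = (4/6) × 463.0 = 308.7 mol
mass = 308.7 × 18.02 = 5563 g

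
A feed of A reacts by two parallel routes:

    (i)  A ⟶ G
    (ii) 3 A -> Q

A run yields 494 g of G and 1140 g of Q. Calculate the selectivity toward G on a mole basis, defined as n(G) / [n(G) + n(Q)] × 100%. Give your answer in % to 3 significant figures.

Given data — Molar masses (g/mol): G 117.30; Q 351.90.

n(G) = 494 / 117.30 = 4.211 mol
n(Q) = 1140 / 351.90 = 3.240 mol
selectivity = 4.211/(4.211+3.240) × 100 = 56.52 %

56.5 %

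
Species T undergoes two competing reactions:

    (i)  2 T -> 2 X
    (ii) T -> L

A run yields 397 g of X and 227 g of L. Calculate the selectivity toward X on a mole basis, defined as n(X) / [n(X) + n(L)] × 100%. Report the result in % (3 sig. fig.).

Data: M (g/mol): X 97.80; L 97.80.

n(X) = 397 / 97.80 = 4.059 mol
n(L) = 227 / 97.80 = 2.321 mol
selectivity = 4.059/(4.059+2.321) × 100 = 63.62 %

63.6 %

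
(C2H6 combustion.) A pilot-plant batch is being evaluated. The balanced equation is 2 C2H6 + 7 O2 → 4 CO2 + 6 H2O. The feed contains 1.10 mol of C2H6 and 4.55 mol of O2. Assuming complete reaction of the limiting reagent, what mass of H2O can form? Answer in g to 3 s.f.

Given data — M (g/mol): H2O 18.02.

59.5 g

n(C2H6) = 1.100 mol
n(O2) = 4.550 mol
n/ν → C2H6: 0.5500, O2: 0.6500; C2H6 is limiting.
n(H2O) = (6/2) × 1.100 = 3.300 mol
mass = 3.300 × 18.02 = 59.47 g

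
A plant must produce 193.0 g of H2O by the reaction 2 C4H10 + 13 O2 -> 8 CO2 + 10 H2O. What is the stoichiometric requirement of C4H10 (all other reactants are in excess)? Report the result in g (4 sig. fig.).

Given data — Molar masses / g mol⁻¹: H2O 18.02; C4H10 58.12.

n(H2O) = 193.0 / 18.02 = 10.71 mol
n(C4H10) = (2/10) × 10.71 = 2.142 mol
mass = 2.142 × 58.12 = 124.5 g

124.5 g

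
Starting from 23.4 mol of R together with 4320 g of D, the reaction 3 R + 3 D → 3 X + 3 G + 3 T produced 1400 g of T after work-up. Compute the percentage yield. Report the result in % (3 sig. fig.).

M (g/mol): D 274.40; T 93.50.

n(R) = 23.40 mol
n(D) = 4320 / 274.40 = 15.74 mol
n/ν for R = 23.40/3 = 7.800
n/ν for D = 15.74/3 = 5.247
Smallest n/ν is D → limiting reagent.
theoretical n(T) = (3/3) × 15.74 = 15.74 mol → 1472 g
% yield = 1400 / 1472 × 100 = 95.11 %

95.1 %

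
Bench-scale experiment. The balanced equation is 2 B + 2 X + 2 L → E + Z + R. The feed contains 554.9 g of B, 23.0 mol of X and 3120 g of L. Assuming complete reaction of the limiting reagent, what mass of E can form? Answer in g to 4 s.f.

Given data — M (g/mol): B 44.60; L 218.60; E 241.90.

n(B) = 554.9 / 44.60 = 12.44 mol
n(X) = 23.00 mol
n(L) = 3120 / 218.60 = 14.27 mol
n/ν → B: 6.220, X: 11.50, L: 7.135; B is limiting.
n(E) = (1/2) × 12.44 = 6.220 mol
mass = 6.220 × 241.90 = 1505 g

1505 g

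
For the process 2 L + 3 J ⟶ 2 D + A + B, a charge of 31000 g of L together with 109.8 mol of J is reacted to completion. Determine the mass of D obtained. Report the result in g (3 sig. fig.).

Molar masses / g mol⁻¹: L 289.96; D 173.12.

n(L) = 31000 / 289.96 = 106.9 mol
n(J) = 109.8 mol
n/ν for L = 106.9/2 = 53.45
n/ν for J = 109.8/3 = 36.60
Smallest n/ν is J → limiting reagent.
n(D) = (2/3) × 109.8 = 73.20 mol
mass = 73.20 × 173.12 = 12670 g

12700 g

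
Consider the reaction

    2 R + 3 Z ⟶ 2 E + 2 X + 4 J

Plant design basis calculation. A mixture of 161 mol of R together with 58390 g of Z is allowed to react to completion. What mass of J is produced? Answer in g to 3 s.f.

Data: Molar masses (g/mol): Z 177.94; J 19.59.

n(R) = 161.0 mol
n(Z) = 58390 / 177.94 = 328.1 mol
n/ν for R = 161.0/2 = 80.50
n/ν for Z = 328.1/3 = 109.4
Smallest n/ν is R → limiting reagent.
n(J) = (4/2) × 161.0 = 322.0 mol
mass = 322.0 × 19.59 = 6308 g

6310 g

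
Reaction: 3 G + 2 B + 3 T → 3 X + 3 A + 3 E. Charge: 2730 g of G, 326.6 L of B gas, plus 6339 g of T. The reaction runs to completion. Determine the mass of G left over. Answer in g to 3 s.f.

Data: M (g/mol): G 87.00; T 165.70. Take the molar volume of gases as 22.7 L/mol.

852 g

n(G) = 2730 / 87.00 = 31.38 mol
n(B) = 326.6 / 22.7 = 14.39 mol
n(T) = 6339 / 165.70 = 38.26 mol
n/ν for G = 31.38/3 = 10.46
n/ν for B = 14.39/2 = 7.195
n/ν for T = 38.26/3 = 12.75
Smallest n/ν is B → limiting reagent.
G consumed = (3/2) × 14.39 = 21.59 mol
G remaining = 31.38 − 21.59 = 9.790 mol
mass = 9.790 × 87.00 = 851.7 g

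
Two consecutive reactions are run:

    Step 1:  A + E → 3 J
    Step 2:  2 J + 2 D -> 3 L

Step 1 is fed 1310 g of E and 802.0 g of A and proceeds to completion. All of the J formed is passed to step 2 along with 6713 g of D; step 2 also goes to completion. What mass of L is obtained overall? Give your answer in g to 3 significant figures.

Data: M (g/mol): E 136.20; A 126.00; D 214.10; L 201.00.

5760 g

Step 1:
n(E) = 1310 / 136.20 = 9.618 mol
n(A) = 802.0 / 126.00 = 6.365 mol
n/ν → E: 9.618, A: 6.365; A is limiting.
n(J) produced = (3/1) × 6.365 = 19.10 mol
Step 2:
n(J) available = 19.10 mol
n(D) = 6713 / 214.10 = 31.35 mol
n/ν → J: 9.550, D: 15.68; J is limiting.
n(L) = (3/2) × 19.10 = 28.65 mol
mass = 28.65 × 201.00 = 5759 g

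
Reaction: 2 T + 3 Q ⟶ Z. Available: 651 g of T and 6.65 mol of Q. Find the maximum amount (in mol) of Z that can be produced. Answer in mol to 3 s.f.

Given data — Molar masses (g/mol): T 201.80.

1.61 mol

n(T) = 651.0 / 201.80 = 3.226 mol
n(Q) = 6.650 mol
n/ν → T: 1.613, Q: 2.217; T is limiting.
n(Z) = (1/2) × 3.226 = 1.613 mol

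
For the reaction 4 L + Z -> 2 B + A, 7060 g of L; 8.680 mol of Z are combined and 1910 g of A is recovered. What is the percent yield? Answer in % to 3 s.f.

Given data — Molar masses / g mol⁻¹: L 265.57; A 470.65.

61.1 %

n(L) = 7060 / 265.57 = 26.58 mol
n(Z) = 8.680 mol
n/ν → L: 6.645, Z: 8.680; L is limiting.
theoretical n(A) = (1/4) × 26.58 = 6.645 mol → 3127 g
% yield = 1910 / 3127 × 100 = 61.08 %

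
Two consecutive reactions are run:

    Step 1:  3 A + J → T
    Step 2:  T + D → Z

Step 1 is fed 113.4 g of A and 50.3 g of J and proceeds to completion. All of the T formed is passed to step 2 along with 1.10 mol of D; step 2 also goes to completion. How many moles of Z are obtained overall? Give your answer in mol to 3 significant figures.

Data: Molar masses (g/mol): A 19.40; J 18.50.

Step 1:
n(A) = 113.4 / 19.40 = 5.845 mol
n(J) = 50.30 / 18.50 = 2.719 mol
n/ν → A: 1.948, J: 2.719; A is limiting.
n(T) produced = (1/3) × 5.845 = 1.948 mol
Step 2:
n(T) available = 1.948 mol
n(D) = 1.100 mol
n/ν → T: 1.948, D: 1.100; D is limiting.
n(Z) = (1/1) × 1.100 = 1.100 mol

1.10 mol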